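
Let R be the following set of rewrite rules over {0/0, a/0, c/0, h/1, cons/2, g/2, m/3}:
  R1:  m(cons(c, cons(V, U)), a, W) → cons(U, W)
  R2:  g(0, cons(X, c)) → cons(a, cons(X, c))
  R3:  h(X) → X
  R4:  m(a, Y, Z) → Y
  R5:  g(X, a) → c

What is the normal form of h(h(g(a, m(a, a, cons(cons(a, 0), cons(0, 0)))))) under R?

c

1. h(h(g(a, m(a, a, cons(cons(a, 0), cons(0, 0))))))  →  h(g(a, m(a, a, cons(cons(a, 0), cons(0, 0)))))   [R3 at ε]
2. h(g(a, m(a, a, cons(cons(a, 0), cons(0, 0)))))  →  g(a, m(a, a, cons(cons(a, 0), cons(0, 0))))   [R3 at ε]
3. g(a, m(a, a, cons(cons(a, 0), cons(0, 0))))  →  g(a, a)   [R4 at 2]
4. g(a, a)  →  c   [R5 at ε]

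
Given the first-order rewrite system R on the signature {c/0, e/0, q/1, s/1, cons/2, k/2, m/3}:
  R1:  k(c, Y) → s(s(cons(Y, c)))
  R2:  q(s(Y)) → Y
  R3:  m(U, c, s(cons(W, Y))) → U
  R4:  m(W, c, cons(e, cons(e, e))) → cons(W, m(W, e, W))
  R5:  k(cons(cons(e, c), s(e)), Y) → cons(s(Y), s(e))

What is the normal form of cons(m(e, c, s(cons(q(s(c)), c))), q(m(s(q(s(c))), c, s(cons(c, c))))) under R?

cons(e, c)

1. cons(m(e, c, s(cons(q(s(c)), c))), q(m(s(q(s(c))), c, s(cons(c, c)))))  →  cons(e, q(m(s(q(s(c))), c, s(cons(c, c)))))   [R3 at 1]
2. cons(e, q(m(s(q(s(c))), c, s(cons(c, c)))))  →  cons(e, q(s(q(s(c)))))   [R3 at 2.1]
3. cons(e, q(s(q(s(c)))))  →  cons(e, q(s(c)))   [R2 at 2]
4. cons(e, q(s(c)))  →  cons(e, c)   [R2 at 2]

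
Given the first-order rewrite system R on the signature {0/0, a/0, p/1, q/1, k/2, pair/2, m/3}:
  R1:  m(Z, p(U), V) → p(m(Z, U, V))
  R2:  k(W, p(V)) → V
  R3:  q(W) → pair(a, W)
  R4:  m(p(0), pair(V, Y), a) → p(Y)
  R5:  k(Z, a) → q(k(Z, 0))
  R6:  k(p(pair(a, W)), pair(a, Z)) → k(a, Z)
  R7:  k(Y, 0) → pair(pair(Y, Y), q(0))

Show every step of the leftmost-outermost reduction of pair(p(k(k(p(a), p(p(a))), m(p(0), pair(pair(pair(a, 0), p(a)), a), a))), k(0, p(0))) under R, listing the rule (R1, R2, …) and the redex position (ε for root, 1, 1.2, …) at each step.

1. pair(p(k(k(p(a), p(p(a))), m(p(0), pair(pair(pair(a, 0), p(a)), a), a))), k(0, p(0)))  →  pair(p(k(p(a), m(p(0), pair(pair(pair(a, 0), p(a)), a), a))), k(0, p(0)))   [R2 at 1.1.1]
2. pair(p(k(p(a), m(p(0), pair(pair(pair(a, 0), p(a)), a), a))), k(0, p(0)))  →  pair(p(k(p(a), p(a))), k(0, p(0)))   [R4 at 1.1.2]
3. pair(p(k(p(a), p(a))), k(0, p(0)))  →  pair(p(a), k(0, p(0)))   [R2 at 1.1]
4. pair(p(a), k(0, p(0)))  →  pair(p(a), 0)   [R2 at 2]

pair(p(a), 0)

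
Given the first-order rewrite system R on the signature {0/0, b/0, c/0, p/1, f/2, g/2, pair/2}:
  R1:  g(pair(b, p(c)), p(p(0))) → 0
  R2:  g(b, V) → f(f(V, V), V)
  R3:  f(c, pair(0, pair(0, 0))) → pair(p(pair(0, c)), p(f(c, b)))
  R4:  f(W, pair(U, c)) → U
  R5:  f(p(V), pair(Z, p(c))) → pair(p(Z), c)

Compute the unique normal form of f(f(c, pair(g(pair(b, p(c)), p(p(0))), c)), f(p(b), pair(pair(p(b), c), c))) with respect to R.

1. f(f(c, pair(g(pair(b, p(c)), p(p(0))), c)), f(p(b), pair(pair(p(b), c), c)))  →  f(g(pair(b, p(c)), p(p(0))), f(p(b), pair(pair(p(b), c), c)))   [R4 at 1]
2. f(g(pair(b, p(c)), p(p(0))), f(p(b), pair(pair(p(b), c), c)))  →  f(0, f(p(b), pair(pair(p(b), c), c)))   [R1 at 1]
3. f(0, f(p(b), pair(pair(p(b), c), c)))  →  f(0, pair(p(b), c))   [R4 at 2]
4. f(0, pair(p(b), c))  →  p(b)   [R4 at ε]

p(b)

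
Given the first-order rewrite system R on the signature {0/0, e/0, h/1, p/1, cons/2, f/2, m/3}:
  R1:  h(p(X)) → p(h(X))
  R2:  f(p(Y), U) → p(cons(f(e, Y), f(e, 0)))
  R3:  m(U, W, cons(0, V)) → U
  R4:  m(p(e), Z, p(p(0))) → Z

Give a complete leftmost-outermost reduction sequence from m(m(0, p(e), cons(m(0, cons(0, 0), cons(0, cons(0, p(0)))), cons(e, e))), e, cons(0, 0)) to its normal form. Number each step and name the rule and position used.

0

1. m(m(0, p(e), cons(m(0, cons(0, 0), cons(0, cons(0, p(0)))), cons(e, e))), e, cons(0, 0))  →  m(0, p(e), cons(m(0, cons(0, 0), cons(0, cons(0, p(0)))), cons(e, e)))   [R3 at ε]
2. m(0, p(e), cons(m(0, cons(0, 0), cons(0, cons(0, p(0)))), cons(e, e)))  →  m(0, p(e), cons(0, cons(e, e)))   [R3 at 3.1]
3. m(0, p(e), cons(0, cons(e, e)))  →  0   [R3 at ε]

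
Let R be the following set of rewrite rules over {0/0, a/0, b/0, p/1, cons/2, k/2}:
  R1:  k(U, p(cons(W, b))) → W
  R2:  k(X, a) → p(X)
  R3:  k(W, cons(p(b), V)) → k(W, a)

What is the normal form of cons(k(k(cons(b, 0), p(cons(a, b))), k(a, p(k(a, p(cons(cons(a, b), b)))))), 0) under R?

1. cons(k(k(cons(b, 0), p(cons(a, b))), k(a, p(k(a, p(cons(cons(a, b), b)))))), 0)  →  cons(k(a, k(a, p(k(a, p(cons(cons(a, b), b)))))), 0)   [R1 at 1.1]
2. cons(k(a, k(a, p(k(a, p(cons(cons(a, b), b)))))), 0)  →  cons(k(a, k(a, p(cons(a, b)))), 0)   [R1 at 1.2.2.1]
3. cons(k(a, k(a, p(cons(a, b)))), 0)  →  cons(k(a, a), 0)   [R1 at 1.2]
4. cons(k(a, a), 0)  →  cons(p(a), 0)   [R2 at 1]

cons(p(a), 0)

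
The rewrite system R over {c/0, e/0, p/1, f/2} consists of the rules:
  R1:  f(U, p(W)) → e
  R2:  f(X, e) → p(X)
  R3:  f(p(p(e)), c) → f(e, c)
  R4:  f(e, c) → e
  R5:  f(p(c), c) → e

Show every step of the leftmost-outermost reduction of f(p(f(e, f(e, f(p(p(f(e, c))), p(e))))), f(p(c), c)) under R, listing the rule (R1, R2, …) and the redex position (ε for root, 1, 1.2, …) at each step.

1. f(p(f(e, f(e, f(p(p(f(e, c))), p(e))))), f(p(c), c))  →  f(p(f(e, f(e, e))), f(p(c), c))   [R1 at 1.1.2.2]
2. f(p(f(e, f(e, e))), f(p(c), c))  →  f(p(f(e, p(e))), f(p(c), c))   [R2 at 1.1.2]
3. f(p(f(e, p(e))), f(p(c), c))  →  f(p(e), f(p(c), c))   [R1 at 1.1]
4. f(p(e), f(p(c), c))  →  f(p(e), e)   [R5 at 2]
5. f(p(e), e)  →  p(p(e))   [R2 at ε]

p(p(e))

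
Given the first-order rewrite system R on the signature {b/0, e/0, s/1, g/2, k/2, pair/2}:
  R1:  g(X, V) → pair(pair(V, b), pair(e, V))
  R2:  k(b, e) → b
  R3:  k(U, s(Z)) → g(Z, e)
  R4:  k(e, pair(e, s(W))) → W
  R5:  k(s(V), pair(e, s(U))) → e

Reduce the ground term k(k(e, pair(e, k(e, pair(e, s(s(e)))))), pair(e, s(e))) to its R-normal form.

1. k(k(e, pair(e, k(e, pair(e, s(s(e)))))), pair(e, s(e)))  →  k(k(e, pair(e, s(e))), pair(e, s(e)))   [R4 at 1.2.2]
2. k(k(e, pair(e, s(e))), pair(e, s(e)))  →  k(e, pair(e, s(e)))   [R4 at 1]
3. k(e, pair(e, s(e)))  →  e   [R4 at ε]

e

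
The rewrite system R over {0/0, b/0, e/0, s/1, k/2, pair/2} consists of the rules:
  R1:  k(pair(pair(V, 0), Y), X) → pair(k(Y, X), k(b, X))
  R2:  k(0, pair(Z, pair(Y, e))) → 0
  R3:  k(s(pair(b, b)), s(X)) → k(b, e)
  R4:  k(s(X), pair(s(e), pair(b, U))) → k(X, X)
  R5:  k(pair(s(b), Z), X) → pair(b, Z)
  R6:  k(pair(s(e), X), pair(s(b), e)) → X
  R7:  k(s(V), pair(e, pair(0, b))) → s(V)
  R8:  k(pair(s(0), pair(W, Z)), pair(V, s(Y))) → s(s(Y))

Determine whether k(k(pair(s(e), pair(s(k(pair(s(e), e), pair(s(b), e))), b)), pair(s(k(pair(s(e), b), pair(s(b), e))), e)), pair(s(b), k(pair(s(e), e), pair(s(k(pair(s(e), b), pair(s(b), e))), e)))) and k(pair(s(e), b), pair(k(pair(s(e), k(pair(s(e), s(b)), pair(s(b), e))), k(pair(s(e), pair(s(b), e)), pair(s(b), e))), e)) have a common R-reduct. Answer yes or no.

yes — NF(t₁) = b, NF(t₂) = b

Reduce t₁ = k(k(pair(s(e), pair(s(k(pair(s(e), e), pair(s(b), e))), b)), pair(s(k(pair(s(e), b), pair(s(b), e))), e)), pair(s(b), k(pair(s(e), e), pair(s(k(pair(s(e), b), pair(s(b), e))), e)))):
1. k(k(pair(s(e), pair(s(k(pair(s(e), e), pair(s(b), e))), b)), pair(s(k(pair(s(e), b), pair(s(b), e))), e)), pair(s(b), k(pair(s(e), e), pair(s(k(pair(s(e), b), pair(s(b), e))), e))))  →  k(k(pair(s(e), pair(s(e), b)), pair(s(k(pair(s(e), b), pair(s(b), e))), e)), pair(s(b), k(pair(s(e), e), pair(s(k(pair(s(e), b), pair(s(b), e))), e))))   [R6 at 1.1.2.1.1]
2. k(k(pair(s(e), pair(s(e), b)), pair(s(k(pair(s(e), b), pair(s(b), e))), e)), pair(s(b), k(pair(s(e), e), pair(s(k(pair(s(e), b), pair(s(b), e))), e))))  →  k(k(pair(s(e), pair(s(e), b)), pair(s(b), e)), pair(s(b), k(pair(s(e), e), pair(s(k(pair(s(e), b), pair(s(b), e))), e))))   [R6 at 1.2.1.1]
3. k(k(pair(s(e), pair(s(e), b)), pair(s(b), e)), pair(s(b), k(pair(s(e), e), pair(s(k(pair(s(e), b), pair(s(b), e))), e))))  →  k(pair(s(e), b), pair(s(b), k(pair(s(e), e), pair(s(k(pair(s(e), b), pair(s(b), e))), e))))   [R6 at 1]
4. k(pair(s(e), b), pair(s(b), k(pair(s(e), e), pair(s(k(pair(s(e), b), pair(s(b), e))), e))))  →  k(pair(s(e), b), pair(s(b), k(pair(s(e), e), pair(s(b), e))))   [R6 at 2.2.2.1.1]
5. k(pair(s(e), b), pair(s(b), k(pair(s(e), e), pair(s(b), e))))  →  k(pair(s(e), b), pair(s(b), e))   [R6 at 2.2]
6. k(pair(s(e), b), pair(s(b), e))  →  b   [R6 at ε]

Reduce t₂ = k(pair(s(e), b), pair(k(pair(s(e), k(pair(s(e), s(b)), pair(s(b), e))), k(pair(s(e), pair(s(b), e)), pair(s(b), e))), e)):
1. k(pair(s(e), b), pair(k(pair(s(e), k(pair(s(e), s(b)), pair(s(b), e))), k(pair(s(e), pair(s(b), e)), pair(s(b), e))), e))  →  k(pair(s(e), b), pair(k(pair(s(e), s(b)), k(pair(s(e), pair(s(b), e)), pair(s(b), e))), e))   [R6 at 2.1.1.2]
2. k(pair(s(e), b), pair(k(pair(s(e), s(b)), k(pair(s(e), pair(s(b), e)), pair(s(b), e))), e))  →  k(pair(s(e), b), pair(k(pair(s(e), s(b)), pair(s(b), e)), e))   [R6 at 2.1.2]
3. k(pair(s(e), b), pair(k(pair(s(e), s(b)), pair(s(b), e)), e))  →  k(pair(s(e), b), pair(s(b), e))   [R6 at 2.1]
4. k(pair(s(e), b), pair(s(b), e))  →  b   [R6 at ε]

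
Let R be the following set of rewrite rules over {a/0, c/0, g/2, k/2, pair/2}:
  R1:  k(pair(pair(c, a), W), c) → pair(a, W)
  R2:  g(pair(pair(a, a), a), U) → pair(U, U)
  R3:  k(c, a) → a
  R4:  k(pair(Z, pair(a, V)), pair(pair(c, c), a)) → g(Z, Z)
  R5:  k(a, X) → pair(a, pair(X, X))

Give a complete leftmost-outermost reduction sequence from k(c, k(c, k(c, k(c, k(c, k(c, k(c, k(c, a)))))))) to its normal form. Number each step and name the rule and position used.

a

1. k(c, k(c, k(c, k(c, k(c, k(c, k(c, k(c, a))))))))  →  k(c, k(c, k(c, k(c, k(c, k(c, k(c, a)))))))   [R3 at 2.2.2.2.2.2.2]
2. k(c, k(c, k(c, k(c, k(c, k(c, k(c, a)))))))  →  k(c, k(c, k(c, k(c, k(c, k(c, a))))))   [R3 at 2.2.2.2.2.2]
3. k(c, k(c, k(c, k(c, k(c, k(c, a))))))  →  k(c, k(c, k(c, k(c, k(c, a)))))   [R3 at 2.2.2.2.2]
4. k(c, k(c, k(c, k(c, k(c, a)))))  →  k(c, k(c, k(c, k(c, a))))   [R3 at 2.2.2.2]
5. k(c, k(c, k(c, k(c, a))))  →  k(c, k(c, k(c, a)))   [R3 at 2.2.2]
6. k(c, k(c, k(c, a)))  →  k(c, k(c, a))   [R3 at 2.2]
7. k(c, k(c, a))  →  k(c, a)   [R3 at 2]
8. k(c, a)  →  a   [R3 at ε]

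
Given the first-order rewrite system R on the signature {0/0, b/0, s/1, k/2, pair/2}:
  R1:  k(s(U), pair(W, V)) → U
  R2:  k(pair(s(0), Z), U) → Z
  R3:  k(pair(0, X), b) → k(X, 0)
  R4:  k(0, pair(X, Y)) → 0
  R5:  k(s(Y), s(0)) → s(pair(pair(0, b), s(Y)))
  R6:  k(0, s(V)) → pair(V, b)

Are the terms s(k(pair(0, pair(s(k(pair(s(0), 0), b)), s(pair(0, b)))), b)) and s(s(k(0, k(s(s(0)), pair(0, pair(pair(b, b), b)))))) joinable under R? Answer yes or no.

yes — NF(t₁) = s(s(pair(0, b))), NF(t₂) = s(s(pair(0, b)))

Reduce t₁ = s(k(pair(0, pair(s(k(pair(s(0), 0), b)), s(pair(0, b)))), b)):
1. s(k(pair(0, pair(s(k(pair(s(0), 0), b)), s(pair(0, b)))), b))  →  s(k(pair(s(k(pair(s(0), 0), b)), s(pair(0, b))), 0))   [R3 at 1]
2. s(k(pair(s(k(pair(s(0), 0), b)), s(pair(0, b))), 0))  →  s(k(pair(s(0), s(pair(0, b))), 0))   [R2 at 1.1.1.1]
3. s(k(pair(s(0), s(pair(0, b))), 0))  →  s(s(pair(0, b)))   [R2 at 1]

Reduce t₂ = s(s(k(0, k(s(s(0)), pair(0, pair(pair(b, b), b)))))):
1. s(s(k(0, k(s(s(0)), pair(0, pair(pair(b, b), b))))))  →  s(s(k(0, s(0))))   [R1 at 1.1.2]
2. s(s(k(0, s(0))))  →  s(s(pair(0, b)))   [R6 at 1.1]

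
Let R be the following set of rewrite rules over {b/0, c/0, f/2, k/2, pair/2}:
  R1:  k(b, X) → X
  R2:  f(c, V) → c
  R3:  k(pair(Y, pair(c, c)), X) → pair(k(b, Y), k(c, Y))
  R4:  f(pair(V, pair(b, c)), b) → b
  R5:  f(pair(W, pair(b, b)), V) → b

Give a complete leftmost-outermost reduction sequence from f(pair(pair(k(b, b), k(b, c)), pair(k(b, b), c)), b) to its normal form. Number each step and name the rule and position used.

1. f(pair(pair(k(b, b), k(b, c)), pair(k(b, b), c)), b)  →  f(pair(pair(b, k(b, c)), pair(k(b, b), c)), b)   [R1 at 1.1.1]
2. f(pair(pair(b, k(b, c)), pair(k(b, b), c)), b)  →  f(pair(pair(b, c), pair(k(b, b), c)), b)   [R1 at 1.1.2]
3. f(pair(pair(b, c), pair(k(b, b), c)), b)  →  f(pair(pair(b, c), pair(b, c)), b)   [R1 at 1.2.1]
4. f(pair(pair(b, c), pair(b, c)), b)  →  b   [R4 at ε]

b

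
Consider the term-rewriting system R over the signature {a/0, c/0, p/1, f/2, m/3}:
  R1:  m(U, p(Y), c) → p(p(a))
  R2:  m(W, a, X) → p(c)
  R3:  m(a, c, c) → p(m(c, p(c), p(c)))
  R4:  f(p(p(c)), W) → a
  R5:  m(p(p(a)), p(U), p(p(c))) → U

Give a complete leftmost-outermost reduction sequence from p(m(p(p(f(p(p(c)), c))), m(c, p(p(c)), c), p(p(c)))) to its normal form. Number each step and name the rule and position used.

1. p(m(p(p(f(p(p(c)), c))), m(c, p(p(c)), c), p(p(c))))  →  p(m(p(p(a)), m(c, p(p(c)), c), p(p(c))))   [R4 at 1.1.1.1]
2. p(m(p(p(a)), m(c, p(p(c)), c), p(p(c))))  →  p(m(p(p(a)), p(p(a)), p(p(c))))   [R1 at 1.2]
3. p(m(p(p(a)), p(p(a)), p(p(c))))  →  p(p(a))   [R5 at 1]

p(p(a))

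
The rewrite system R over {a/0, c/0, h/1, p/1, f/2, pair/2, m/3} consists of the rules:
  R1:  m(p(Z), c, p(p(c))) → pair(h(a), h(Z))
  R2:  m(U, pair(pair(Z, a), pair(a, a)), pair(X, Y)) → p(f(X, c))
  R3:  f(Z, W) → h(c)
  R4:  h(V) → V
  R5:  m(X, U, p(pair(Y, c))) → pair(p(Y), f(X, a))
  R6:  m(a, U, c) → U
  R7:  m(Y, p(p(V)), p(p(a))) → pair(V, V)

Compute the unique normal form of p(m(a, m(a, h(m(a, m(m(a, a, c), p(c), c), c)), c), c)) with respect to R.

p(p(c))

1. p(m(a, m(a, h(m(a, m(m(a, a, c), p(c), c), c)), c), c))  →  p(m(a, h(m(a, m(m(a, a, c), p(c), c), c)), c))   [R6 at 1]
2. p(m(a, h(m(a, m(m(a, a, c), p(c), c), c)), c))  →  p(h(m(a, m(m(a, a, c), p(c), c), c)))   [R6 at 1]
3. p(h(m(a, m(m(a, a, c), p(c), c), c)))  →  p(m(a, m(m(a, a, c), p(c), c), c))   [R4 at 1]
4. p(m(a, m(m(a, a, c), p(c), c), c))  →  p(m(m(a, a, c), p(c), c))   [R6 at 1]
5. p(m(m(a, a, c), p(c), c))  →  p(m(a, p(c), c))   [R6 at 1.1]
6. p(m(a, p(c), c))  →  p(p(c))   [R6 at 1]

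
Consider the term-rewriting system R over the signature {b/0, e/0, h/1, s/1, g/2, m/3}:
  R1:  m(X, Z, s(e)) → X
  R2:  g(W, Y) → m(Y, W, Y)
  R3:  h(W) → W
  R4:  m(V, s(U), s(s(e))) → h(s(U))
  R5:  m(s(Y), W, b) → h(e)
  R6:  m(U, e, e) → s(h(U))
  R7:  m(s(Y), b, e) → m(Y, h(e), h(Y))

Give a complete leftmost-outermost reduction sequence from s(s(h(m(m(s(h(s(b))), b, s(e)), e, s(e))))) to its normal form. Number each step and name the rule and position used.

1. s(s(h(m(m(s(h(s(b))), b, s(e)), e, s(e)))))  →  s(s(m(m(s(h(s(b))), b, s(e)), e, s(e))))   [R3 at 1.1]
2. s(s(m(m(s(h(s(b))), b, s(e)), e, s(e))))  →  s(s(m(s(h(s(b))), b, s(e))))   [R1 at 1.1]
3. s(s(m(s(h(s(b))), b, s(e))))  →  s(s(s(h(s(b)))))   [R1 at 1.1]
4. s(s(s(h(s(b)))))  →  s(s(s(s(b))))   [R3 at 1.1.1]

s(s(s(s(b))))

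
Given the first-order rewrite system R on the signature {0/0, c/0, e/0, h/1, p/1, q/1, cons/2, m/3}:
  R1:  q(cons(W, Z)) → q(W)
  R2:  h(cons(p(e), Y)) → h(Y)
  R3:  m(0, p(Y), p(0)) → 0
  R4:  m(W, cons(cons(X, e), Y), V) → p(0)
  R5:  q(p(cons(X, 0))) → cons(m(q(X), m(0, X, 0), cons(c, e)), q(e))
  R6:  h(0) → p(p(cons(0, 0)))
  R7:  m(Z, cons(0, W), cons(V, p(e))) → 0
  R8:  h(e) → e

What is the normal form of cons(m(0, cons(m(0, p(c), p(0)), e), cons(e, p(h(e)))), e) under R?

cons(0, e)

1. cons(m(0, cons(m(0, p(c), p(0)), e), cons(e, p(h(e)))), e)  →  cons(m(0, cons(0, e), cons(e, p(h(e)))), e)   [R3 at 1.2.1]
2. cons(m(0, cons(0, e), cons(e, p(h(e)))), e)  →  cons(m(0, cons(0, e), cons(e, p(e))), e)   [R8 at 1.3.2.1]
3. cons(m(0, cons(0, e), cons(e, p(e))), e)  →  cons(0, e)   [R7 at 1]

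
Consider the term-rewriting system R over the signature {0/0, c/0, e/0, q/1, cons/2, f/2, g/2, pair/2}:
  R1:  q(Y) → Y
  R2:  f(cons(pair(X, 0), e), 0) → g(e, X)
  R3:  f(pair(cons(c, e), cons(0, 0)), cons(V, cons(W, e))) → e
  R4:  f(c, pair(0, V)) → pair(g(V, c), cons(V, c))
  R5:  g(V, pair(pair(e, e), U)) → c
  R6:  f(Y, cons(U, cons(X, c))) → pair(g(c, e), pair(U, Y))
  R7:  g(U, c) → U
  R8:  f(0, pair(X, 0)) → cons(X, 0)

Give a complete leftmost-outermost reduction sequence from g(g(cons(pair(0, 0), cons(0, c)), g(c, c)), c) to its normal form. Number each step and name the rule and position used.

cons(pair(0, 0), cons(0, c))

1. g(g(cons(pair(0, 0), cons(0, c)), g(c, c)), c)  →  g(cons(pair(0, 0), cons(0, c)), g(c, c))   [R7 at ε]
2. g(cons(pair(0, 0), cons(0, c)), g(c, c))  →  g(cons(pair(0, 0), cons(0, c)), c)   [R7 at 2]
3. g(cons(pair(0, 0), cons(0, c)), c)  →  cons(pair(0, 0), cons(0, c))   [R7 at ε]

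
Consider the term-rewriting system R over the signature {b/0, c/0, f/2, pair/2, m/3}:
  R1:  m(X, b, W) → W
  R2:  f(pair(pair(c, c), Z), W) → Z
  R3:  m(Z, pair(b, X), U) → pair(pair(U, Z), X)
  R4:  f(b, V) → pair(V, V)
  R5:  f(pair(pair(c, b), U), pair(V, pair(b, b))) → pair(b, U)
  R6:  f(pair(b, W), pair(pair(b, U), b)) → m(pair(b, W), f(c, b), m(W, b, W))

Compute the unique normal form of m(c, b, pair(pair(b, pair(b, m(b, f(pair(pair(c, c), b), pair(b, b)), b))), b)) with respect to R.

1. m(c, b, pair(pair(b, pair(b, m(b, f(pair(pair(c, c), b), pair(b, b)), b))), b))  →  pair(pair(b, pair(b, m(b, f(pair(pair(c, c), b), pair(b, b)), b))), b)   [R1 at ε]
2. pair(pair(b, pair(b, m(b, f(pair(pair(c, c), b), pair(b, b)), b))), b)  →  pair(pair(b, pair(b, m(b, b, b))), b)   [R2 at 1.2.2.2]
3. pair(pair(b, pair(b, m(b, b, b))), b)  →  pair(pair(b, pair(b, b)), b)   [R1 at 1.2.2]

pair(pair(b, pair(b, b)), b)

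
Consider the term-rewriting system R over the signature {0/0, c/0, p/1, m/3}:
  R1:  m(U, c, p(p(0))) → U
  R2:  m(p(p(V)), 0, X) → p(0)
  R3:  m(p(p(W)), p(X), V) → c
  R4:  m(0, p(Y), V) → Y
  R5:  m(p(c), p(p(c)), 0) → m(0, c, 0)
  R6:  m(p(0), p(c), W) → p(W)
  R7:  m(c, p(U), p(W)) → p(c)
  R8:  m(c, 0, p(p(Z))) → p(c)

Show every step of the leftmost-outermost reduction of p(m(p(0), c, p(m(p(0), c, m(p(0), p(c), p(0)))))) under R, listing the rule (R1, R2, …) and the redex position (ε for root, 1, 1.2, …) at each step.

p(p(0))

1. p(m(p(0), c, p(m(p(0), c, m(p(0), p(c), p(0))))))  →  p(m(p(0), c, p(m(p(0), c, p(p(0))))))   [R6 at 1.3.1.3]
2. p(m(p(0), c, p(m(p(0), c, p(p(0))))))  →  p(m(p(0), c, p(p(0))))   [R1 at 1.3.1]
3. p(m(p(0), c, p(p(0))))  →  p(p(0))   [R1 at 1]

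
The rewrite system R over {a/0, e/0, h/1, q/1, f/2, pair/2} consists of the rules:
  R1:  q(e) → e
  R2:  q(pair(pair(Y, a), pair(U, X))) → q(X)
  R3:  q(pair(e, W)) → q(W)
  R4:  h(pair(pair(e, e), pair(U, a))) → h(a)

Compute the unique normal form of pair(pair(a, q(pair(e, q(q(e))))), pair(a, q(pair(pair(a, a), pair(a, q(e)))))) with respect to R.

pair(pair(a, e), pair(a, e))

1. pair(pair(a, q(pair(e, q(q(e))))), pair(a, q(pair(pair(a, a), pair(a, q(e))))))  →  pair(pair(a, q(q(q(e)))), pair(a, q(pair(pair(a, a), pair(a, q(e))))))   [R3 at 1.2]
2. pair(pair(a, q(q(q(e)))), pair(a, q(pair(pair(a, a), pair(a, q(e))))))  →  pair(pair(a, q(q(e))), pair(a, q(pair(pair(a, a), pair(a, q(e))))))   [R1 at 1.2.1.1]
3. pair(pair(a, q(q(e))), pair(a, q(pair(pair(a, a), pair(a, q(e))))))  →  pair(pair(a, q(e)), pair(a, q(pair(pair(a, a), pair(a, q(e))))))   [R1 at 1.2.1]
4. pair(pair(a, q(e)), pair(a, q(pair(pair(a, a), pair(a, q(e))))))  →  pair(pair(a, e), pair(a, q(pair(pair(a, a), pair(a, q(e))))))   [R1 at 1.2]
5. pair(pair(a, e), pair(a, q(pair(pair(a, a), pair(a, q(e))))))  →  pair(pair(a, e), pair(a, q(q(e))))   [R2 at 2.2]
6. pair(pair(a, e), pair(a, q(q(e))))  →  pair(pair(a, e), pair(a, q(e)))   [R1 at 2.2.1]
7. pair(pair(a, e), pair(a, q(e)))  →  pair(pair(a, e), pair(a, e))   [R1 at 2.2]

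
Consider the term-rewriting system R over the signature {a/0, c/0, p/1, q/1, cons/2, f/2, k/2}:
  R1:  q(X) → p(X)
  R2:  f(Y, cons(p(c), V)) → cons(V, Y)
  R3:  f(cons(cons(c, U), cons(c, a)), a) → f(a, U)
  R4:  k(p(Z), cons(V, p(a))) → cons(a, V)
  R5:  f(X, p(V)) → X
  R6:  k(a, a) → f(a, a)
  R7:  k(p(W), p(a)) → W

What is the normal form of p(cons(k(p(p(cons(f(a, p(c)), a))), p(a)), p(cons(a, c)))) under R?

1. p(cons(k(p(p(cons(f(a, p(c)), a))), p(a)), p(cons(a, c))))  →  p(cons(p(cons(f(a, p(c)), a)), p(cons(a, c))))   [R7 at 1.1]
2. p(cons(p(cons(f(a, p(c)), a)), p(cons(a, c))))  →  p(cons(p(cons(a, a)), p(cons(a, c))))   [R5 at 1.1.1.1]

p(cons(p(cons(a, a)), p(cons(a, c))))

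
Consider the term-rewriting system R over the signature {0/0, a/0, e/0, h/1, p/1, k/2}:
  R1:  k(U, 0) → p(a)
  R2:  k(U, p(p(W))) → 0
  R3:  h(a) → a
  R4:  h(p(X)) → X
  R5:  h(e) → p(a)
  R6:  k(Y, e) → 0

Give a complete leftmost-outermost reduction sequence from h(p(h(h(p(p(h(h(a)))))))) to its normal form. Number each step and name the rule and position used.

1. h(p(h(h(p(p(h(h(a))))))))  →  h(h(p(p(h(h(a))))))   [R4 at ε]
2. h(h(p(p(h(h(a))))))  →  h(p(h(h(a))))   [R4 at 1]
3. h(p(h(h(a))))  →  h(h(a))   [R4 at ε]
4. h(h(a))  →  h(a)   [R3 at 1]
5. h(a)  →  a   [R3 at ε]

a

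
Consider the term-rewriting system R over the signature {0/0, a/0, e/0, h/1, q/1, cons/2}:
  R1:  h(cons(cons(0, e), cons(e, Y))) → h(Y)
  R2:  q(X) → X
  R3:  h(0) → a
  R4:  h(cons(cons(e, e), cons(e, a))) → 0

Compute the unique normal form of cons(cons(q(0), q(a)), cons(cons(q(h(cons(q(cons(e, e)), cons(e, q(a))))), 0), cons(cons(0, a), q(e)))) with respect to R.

cons(cons(0, a), cons(cons(0, 0), cons(cons(0, a), e)))

1. cons(cons(q(0), q(a)), cons(cons(q(h(cons(q(cons(e, e)), cons(e, q(a))))), 0), cons(cons(0, a), q(e))))  →  cons(cons(0, q(a)), cons(cons(q(h(cons(q(cons(e, e)), cons(e, q(a))))), 0), cons(cons(0, a), q(e))))   [R2 at 1.1]
2. cons(cons(0, q(a)), cons(cons(q(h(cons(q(cons(e, e)), cons(e, q(a))))), 0), cons(cons(0, a), q(e))))  →  cons(cons(0, a), cons(cons(q(h(cons(q(cons(e, e)), cons(e, q(a))))), 0), cons(cons(0, a), q(e))))   [R2 at 1.2]
3. cons(cons(0, a), cons(cons(q(h(cons(q(cons(e, e)), cons(e, q(a))))), 0), cons(cons(0, a), q(e))))  →  cons(cons(0, a), cons(cons(h(cons(q(cons(e, e)), cons(e, q(a)))), 0), cons(cons(0, a), q(e))))   [R2 at 2.1.1]
4. cons(cons(0, a), cons(cons(h(cons(q(cons(e, e)), cons(e, q(a)))), 0), cons(cons(0, a), q(e))))  →  cons(cons(0, a), cons(cons(h(cons(cons(e, e), cons(e, q(a)))), 0), cons(cons(0, a), q(e))))   [R2 at 2.1.1.1.1]
5. cons(cons(0, a), cons(cons(h(cons(cons(e, e), cons(e, q(a)))), 0), cons(cons(0, a), q(e))))  →  cons(cons(0, a), cons(cons(h(cons(cons(e, e), cons(e, a))), 0), cons(cons(0, a), q(e))))   [R2 at 2.1.1.1.2.2]
6. cons(cons(0, a), cons(cons(h(cons(cons(e, e), cons(e, a))), 0), cons(cons(0, a), q(e))))  →  cons(cons(0, a), cons(cons(0, 0), cons(cons(0, a), q(e))))   [R4 at 2.1.1]
7. cons(cons(0, a), cons(cons(0, 0), cons(cons(0, a), q(e))))  →  cons(cons(0, a), cons(cons(0, 0), cons(cons(0, a), e)))   [R2 at 2.2.2]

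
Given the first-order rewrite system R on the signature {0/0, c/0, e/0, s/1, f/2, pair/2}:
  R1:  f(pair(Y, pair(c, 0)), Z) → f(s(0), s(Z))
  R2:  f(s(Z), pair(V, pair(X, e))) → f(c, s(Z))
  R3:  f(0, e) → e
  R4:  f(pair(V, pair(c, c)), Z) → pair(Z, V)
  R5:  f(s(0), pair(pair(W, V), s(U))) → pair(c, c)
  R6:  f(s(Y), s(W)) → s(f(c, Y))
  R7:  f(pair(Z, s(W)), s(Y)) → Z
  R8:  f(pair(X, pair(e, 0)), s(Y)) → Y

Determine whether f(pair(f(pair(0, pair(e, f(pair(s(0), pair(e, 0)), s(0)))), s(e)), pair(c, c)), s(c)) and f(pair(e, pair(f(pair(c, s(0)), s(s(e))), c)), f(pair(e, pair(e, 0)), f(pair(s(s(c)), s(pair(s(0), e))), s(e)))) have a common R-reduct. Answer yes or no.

Reduce t₁ = f(pair(f(pair(0, pair(e, f(pair(s(0), pair(e, 0)), s(0)))), s(e)), pair(c, c)), s(c)):
1. f(pair(f(pair(0, pair(e, f(pair(s(0), pair(e, 0)), s(0)))), s(e)), pair(c, c)), s(c))  →  pair(s(c), f(pair(0, pair(e, f(pair(s(0), pair(e, 0)), s(0)))), s(e)))   [R4 at ε]
2. pair(s(c), f(pair(0, pair(e, f(pair(s(0), pair(e, 0)), s(0)))), s(e)))  →  pair(s(c), f(pair(0, pair(e, 0)), s(e)))   [R8 at 2.1.2.2]
3. pair(s(c), f(pair(0, pair(e, 0)), s(e)))  →  pair(s(c), e)   [R8 at 2]

Reduce t₂ = f(pair(e, pair(f(pair(c, s(0)), s(s(e))), c)), f(pair(e, pair(e, 0)), f(pair(s(s(c)), s(pair(s(0), e))), s(e)))):
1. f(pair(e, pair(f(pair(c, s(0)), s(s(e))), c)), f(pair(e, pair(e, 0)), f(pair(s(s(c)), s(pair(s(0), e))), s(e))))  →  f(pair(e, pair(c, c)), f(pair(e, pair(e, 0)), f(pair(s(s(c)), s(pair(s(0), e))), s(e))))   [R7 at 1.2.1]
2. f(pair(e, pair(c, c)), f(pair(e, pair(e, 0)), f(pair(s(s(c)), s(pair(s(0), e))), s(e))))  →  pair(f(pair(e, pair(e, 0)), f(pair(s(s(c)), s(pair(s(0), e))), s(e))), e)   [R4 at ε]
3. pair(f(pair(e, pair(e, 0)), f(pair(s(s(c)), s(pair(s(0), e))), s(e))), e)  →  pair(f(pair(e, pair(e, 0)), s(s(c))), e)   [R7 at 1.2]
4. pair(f(pair(e, pair(e, 0)), s(s(c))), e)  →  pair(s(c), e)   [R8 at 1]

yes — NF(t₁) = pair(s(c), e), NF(t₂) = pair(s(c), e)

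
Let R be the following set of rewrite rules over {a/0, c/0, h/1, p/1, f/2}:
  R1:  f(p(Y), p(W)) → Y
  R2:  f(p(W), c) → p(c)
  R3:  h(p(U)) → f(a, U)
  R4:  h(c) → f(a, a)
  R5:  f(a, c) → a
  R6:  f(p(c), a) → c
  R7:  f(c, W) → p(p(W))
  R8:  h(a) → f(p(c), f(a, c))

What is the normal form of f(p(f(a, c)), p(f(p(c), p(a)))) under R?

a

1. f(p(f(a, c)), p(f(p(c), p(a))))  →  f(a, c)   [R1 at ε]
2. f(a, c)  →  a   [R5 at ε]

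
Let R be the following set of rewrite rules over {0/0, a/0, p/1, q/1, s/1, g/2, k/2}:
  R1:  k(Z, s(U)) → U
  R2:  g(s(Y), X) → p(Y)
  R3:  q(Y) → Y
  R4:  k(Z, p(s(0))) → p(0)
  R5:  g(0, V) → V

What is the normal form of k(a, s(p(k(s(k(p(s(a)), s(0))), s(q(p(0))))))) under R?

1. k(a, s(p(k(s(k(p(s(a)), s(0))), s(q(p(0)))))))  →  p(k(s(k(p(s(a)), s(0))), s(q(p(0)))))   [R1 at ε]
2. p(k(s(k(p(s(a)), s(0))), s(q(p(0)))))  →  p(q(p(0)))   [R1 at 1]
3. p(q(p(0)))  →  p(p(0))   [R3 at 1]

p(p(0))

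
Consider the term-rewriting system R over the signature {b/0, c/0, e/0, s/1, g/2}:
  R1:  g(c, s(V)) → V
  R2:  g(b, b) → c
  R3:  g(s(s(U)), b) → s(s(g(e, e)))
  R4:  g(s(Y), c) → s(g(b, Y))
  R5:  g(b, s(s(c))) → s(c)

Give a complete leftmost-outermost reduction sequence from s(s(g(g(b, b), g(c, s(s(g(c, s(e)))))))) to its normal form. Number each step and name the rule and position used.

s(s(e))

1. s(s(g(g(b, b), g(c, s(s(g(c, s(e))))))))  →  s(s(g(c, g(c, s(s(g(c, s(e))))))))   [R2 at 1.1.1]
2. s(s(g(c, g(c, s(s(g(c, s(e))))))))  →  s(s(g(c, s(g(c, s(e))))))   [R1 at 1.1.2]
3. s(s(g(c, s(g(c, s(e))))))  →  s(s(g(c, s(e))))   [R1 at 1.1]
4. s(s(g(c, s(e))))  →  s(s(e))   [R1 at 1.1]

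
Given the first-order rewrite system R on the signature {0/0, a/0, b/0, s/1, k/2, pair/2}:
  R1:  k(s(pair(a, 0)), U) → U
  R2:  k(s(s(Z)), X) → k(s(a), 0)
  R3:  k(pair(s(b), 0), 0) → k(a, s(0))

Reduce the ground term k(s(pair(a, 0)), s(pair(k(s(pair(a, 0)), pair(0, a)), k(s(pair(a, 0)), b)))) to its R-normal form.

1. k(s(pair(a, 0)), s(pair(k(s(pair(a, 0)), pair(0, a)), k(s(pair(a, 0)), b))))  →  s(pair(k(s(pair(a, 0)), pair(0, a)), k(s(pair(a, 0)), b)))   [R1 at ε]
2. s(pair(k(s(pair(a, 0)), pair(0, a)), k(s(pair(a, 0)), b)))  →  s(pair(pair(0, a), k(s(pair(a, 0)), b)))   [R1 at 1.1]
3. s(pair(pair(0, a), k(s(pair(a, 0)), b)))  →  s(pair(pair(0, a), b))   [R1 at 1.2]

s(pair(pair(0, a), b))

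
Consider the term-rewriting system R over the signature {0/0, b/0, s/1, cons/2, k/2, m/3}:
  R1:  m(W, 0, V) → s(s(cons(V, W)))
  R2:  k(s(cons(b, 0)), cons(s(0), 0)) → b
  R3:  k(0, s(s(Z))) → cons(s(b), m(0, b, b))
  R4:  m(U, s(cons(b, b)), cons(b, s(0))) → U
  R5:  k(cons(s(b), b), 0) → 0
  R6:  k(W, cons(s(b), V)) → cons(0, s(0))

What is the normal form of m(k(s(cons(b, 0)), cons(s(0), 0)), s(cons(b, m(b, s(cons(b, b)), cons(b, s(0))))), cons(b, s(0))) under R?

1. m(k(s(cons(b, 0)), cons(s(0), 0)), s(cons(b, m(b, s(cons(b, b)), cons(b, s(0))))), cons(b, s(0)))  →  m(b, s(cons(b, m(b, s(cons(b, b)), cons(b, s(0))))), cons(b, s(0)))   [R2 at 1]
2. m(b, s(cons(b, m(b, s(cons(b, b)), cons(b, s(0))))), cons(b, s(0)))  →  m(b, s(cons(b, b)), cons(b, s(0)))   [R4 at 2.1.2]
3. m(b, s(cons(b, b)), cons(b, s(0)))  →  b   [R4 at ε]

b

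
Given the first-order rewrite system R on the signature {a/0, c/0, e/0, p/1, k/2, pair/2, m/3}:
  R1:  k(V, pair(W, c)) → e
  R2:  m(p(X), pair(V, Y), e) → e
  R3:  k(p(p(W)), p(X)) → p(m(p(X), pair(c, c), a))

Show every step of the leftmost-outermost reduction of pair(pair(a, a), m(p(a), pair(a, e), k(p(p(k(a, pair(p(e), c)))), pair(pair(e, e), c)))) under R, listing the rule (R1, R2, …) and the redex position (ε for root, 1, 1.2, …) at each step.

pair(pair(a, a), e)

1. pair(pair(a, a), m(p(a), pair(a, e), k(p(p(k(a, pair(p(e), c)))), pair(pair(e, e), c))))  →  pair(pair(a, a), m(p(a), pair(a, e), e))   [R1 at 2.3]
2. pair(pair(a, a), m(p(a), pair(a, e), e))  →  pair(pair(a, a), e)   [R2 at 2]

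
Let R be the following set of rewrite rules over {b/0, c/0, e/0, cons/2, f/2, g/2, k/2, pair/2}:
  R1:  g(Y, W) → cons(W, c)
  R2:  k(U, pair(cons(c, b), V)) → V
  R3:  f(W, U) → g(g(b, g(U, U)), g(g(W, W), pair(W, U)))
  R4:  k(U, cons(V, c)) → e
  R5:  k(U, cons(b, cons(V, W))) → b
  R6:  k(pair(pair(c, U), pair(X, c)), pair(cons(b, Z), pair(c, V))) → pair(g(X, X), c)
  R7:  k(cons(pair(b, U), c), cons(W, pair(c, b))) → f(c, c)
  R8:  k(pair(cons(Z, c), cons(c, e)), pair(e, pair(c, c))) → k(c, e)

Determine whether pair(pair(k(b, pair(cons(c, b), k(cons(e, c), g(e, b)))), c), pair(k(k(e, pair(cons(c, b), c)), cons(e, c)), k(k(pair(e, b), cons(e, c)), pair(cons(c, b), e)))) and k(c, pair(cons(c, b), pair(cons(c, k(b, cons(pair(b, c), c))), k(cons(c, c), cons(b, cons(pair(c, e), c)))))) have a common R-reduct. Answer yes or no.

Reduce t₁ = pair(pair(k(b, pair(cons(c, b), k(cons(e, c), g(e, b)))), c), pair(k(k(e, pair(cons(c, b), c)), cons(e, c)), k(k(pair(e, b), cons(e, c)), pair(cons(c, b), e)))):
1. pair(pair(k(b, pair(cons(c, b), k(cons(e, c), g(e, b)))), c), pair(k(k(e, pair(cons(c, b), c)), cons(e, c)), k(k(pair(e, b), cons(e, c)), pair(cons(c, b), e))))  →  pair(pair(k(cons(e, c), g(e, b)), c), pair(k(k(e, pair(cons(c, b), c)), cons(e, c)), k(k(pair(e, b), cons(e, c)), pair(cons(c, b), e))))   [R2 at 1.1]
2. pair(pair(k(cons(e, c), g(e, b)), c), pair(k(k(e, pair(cons(c, b), c)), cons(e, c)), k(k(pair(e, b), cons(e, c)), pair(cons(c, b), e))))  →  pair(pair(k(cons(e, c), cons(b, c)), c), pair(k(k(e, pair(cons(c, b), c)), cons(e, c)), k(k(pair(e, b), cons(e, c)), pair(cons(c, b), e))))   [R1 at 1.1.2]
3. pair(pair(k(cons(e, c), cons(b, c)), c), pair(k(k(e, pair(cons(c, b), c)), cons(e, c)), k(k(pair(e, b), cons(e, c)), pair(cons(c, b), e))))  →  pair(pair(e, c), pair(k(k(e, pair(cons(c, b), c)), cons(e, c)), k(k(pair(e, b), cons(e, c)), pair(cons(c, b), e))))   [R4 at 1.1]
4. pair(pair(e, c), pair(k(k(e, pair(cons(c, b), c)), cons(e, c)), k(k(pair(e, b), cons(e, c)), pair(cons(c, b), e))))  →  pair(pair(e, c), pair(e, k(k(pair(e, b), cons(e, c)), pair(cons(c, b), e))))   [R4 at 2.1]
5. pair(pair(e, c), pair(e, k(k(pair(e, b), cons(e, c)), pair(cons(c, b), e))))  →  pair(pair(e, c), pair(e, e))   [R2 at 2.2]

Reduce t₂ = k(c, pair(cons(c, b), pair(cons(c, k(b, cons(pair(b, c), c))), k(cons(c, c), cons(b, cons(pair(c, e), c)))))):
1. k(c, pair(cons(c, b), pair(cons(c, k(b, cons(pair(b, c), c))), k(cons(c, c), cons(b, cons(pair(c, e), c))))))  →  pair(cons(c, k(b, cons(pair(b, c), c))), k(cons(c, c), cons(b, cons(pair(c, e), c))))   [R2 at ε]
2. pair(cons(c, k(b, cons(pair(b, c), c))), k(cons(c, c), cons(b, cons(pair(c, e), c))))  →  pair(cons(c, e), k(cons(c, c), cons(b, cons(pair(c, e), c))))   [R4 at 1.2]
3. pair(cons(c, e), k(cons(c, c), cons(b, cons(pair(c, e), c))))  →  pair(cons(c, e), b)   [R5 at 2]

no — NF(t₁) = pair(pair(e, c), pair(e, e)), NF(t₂) = pair(cons(c, e), b)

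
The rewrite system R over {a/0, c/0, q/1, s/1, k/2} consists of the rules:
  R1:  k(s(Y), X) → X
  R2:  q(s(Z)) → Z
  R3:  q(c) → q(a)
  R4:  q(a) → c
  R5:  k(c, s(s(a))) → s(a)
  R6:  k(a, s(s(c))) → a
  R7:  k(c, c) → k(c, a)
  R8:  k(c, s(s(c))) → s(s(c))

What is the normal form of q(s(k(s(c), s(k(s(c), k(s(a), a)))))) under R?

1. q(s(k(s(c), s(k(s(c), k(s(a), a))))))  →  k(s(c), s(k(s(c), k(s(a), a))))   [R2 at ε]
2. k(s(c), s(k(s(c), k(s(a), a))))  →  s(k(s(c), k(s(a), a)))   [R1 at ε]
3. s(k(s(c), k(s(a), a)))  →  s(k(s(a), a))   [R1 at 1]
4. s(k(s(a), a))  →  s(a)   [R1 at 1]

s(a)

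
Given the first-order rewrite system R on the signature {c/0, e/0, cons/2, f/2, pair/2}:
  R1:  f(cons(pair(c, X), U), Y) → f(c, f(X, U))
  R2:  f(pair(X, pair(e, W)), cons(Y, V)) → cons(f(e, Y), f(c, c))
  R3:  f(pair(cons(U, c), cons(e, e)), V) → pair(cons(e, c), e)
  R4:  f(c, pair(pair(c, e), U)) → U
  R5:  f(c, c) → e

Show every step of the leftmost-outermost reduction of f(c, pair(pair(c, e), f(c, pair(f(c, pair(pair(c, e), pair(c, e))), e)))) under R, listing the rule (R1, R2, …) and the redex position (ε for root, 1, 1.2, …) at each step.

1. f(c, pair(pair(c, e), f(c, pair(f(c, pair(pair(c, e), pair(c, e))), e))))  →  f(c, pair(f(c, pair(pair(c, e), pair(c, e))), e))   [R4 at ε]
2. f(c, pair(f(c, pair(pair(c, e), pair(c, e))), e))  →  f(c, pair(pair(c, e), e))   [R4 at 2.1]
3. f(c, pair(pair(c, e), e))  →  e   [R4 at ε]

e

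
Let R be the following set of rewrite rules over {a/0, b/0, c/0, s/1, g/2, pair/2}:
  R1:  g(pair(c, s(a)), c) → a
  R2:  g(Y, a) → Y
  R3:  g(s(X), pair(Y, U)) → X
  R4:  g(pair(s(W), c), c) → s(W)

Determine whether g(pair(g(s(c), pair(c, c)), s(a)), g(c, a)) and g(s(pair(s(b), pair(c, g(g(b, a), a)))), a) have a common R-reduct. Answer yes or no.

Reduce t₁ = g(pair(g(s(c), pair(c, c)), s(a)), g(c, a)):
1. g(pair(g(s(c), pair(c, c)), s(a)), g(c, a))  →  g(pair(c, s(a)), g(c, a))   [R3 at 1.1]
2. g(pair(c, s(a)), g(c, a))  →  g(pair(c, s(a)), c)   [R2 at 2]
3. g(pair(c, s(a)), c)  →  a   [R1 at ε]

Reduce t₂ = g(s(pair(s(b), pair(c, g(g(b, a), a)))), a):
1. g(s(pair(s(b), pair(c, g(g(b, a), a)))), a)  →  s(pair(s(b), pair(c, g(g(b, a), a))))   [R2 at ε]
2. s(pair(s(b), pair(c, g(g(b, a), a))))  →  s(pair(s(b), pair(c, g(b, a))))   [R2 at 1.2.2]
3. s(pair(s(b), pair(c, g(b, a))))  →  s(pair(s(b), pair(c, b)))   [R2 at 1.2.2]

no — NF(t₁) = a, NF(t₂) = s(pair(s(b), pair(c, b)))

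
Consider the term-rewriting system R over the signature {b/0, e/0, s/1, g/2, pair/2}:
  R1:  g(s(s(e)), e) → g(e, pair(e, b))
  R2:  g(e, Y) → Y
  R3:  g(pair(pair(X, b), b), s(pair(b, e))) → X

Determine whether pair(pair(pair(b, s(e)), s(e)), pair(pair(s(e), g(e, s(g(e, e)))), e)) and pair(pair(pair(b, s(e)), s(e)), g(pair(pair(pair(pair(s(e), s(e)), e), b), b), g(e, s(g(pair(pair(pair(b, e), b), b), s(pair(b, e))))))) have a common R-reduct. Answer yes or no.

Reduce t₁ = pair(pair(pair(b, s(e)), s(e)), pair(pair(s(e), g(e, s(g(e, e)))), e)):
1. pair(pair(pair(b, s(e)), s(e)), pair(pair(s(e), g(e, s(g(e, e)))), e))  →  pair(pair(pair(b, s(e)), s(e)), pair(pair(s(e), s(g(e, e))), e))   [R2 at 2.1.2]
2. pair(pair(pair(b, s(e)), s(e)), pair(pair(s(e), s(g(e, e))), e))  →  pair(pair(pair(b, s(e)), s(e)), pair(pair(s(e), s(e)), e))   [R2 at 2.1.2.1]

Reduce t₂ = pair(pair(pair(b, s(e)), s(e)), g(pair(pair(pair(pair(s(e), s(e)), e), b), b), g(e, s(g(pair(pair(pair(b, e), b), b), s(pair(b, e))))))):
1. pair(pair(pair(b, s(e)), s(e)), g(pair(pair(pair(pair(s(e), s(e)), e), b), b), g(e, s(g(pair(pair(pair(b, e), b), b), s(pair(b, e)))))))  →  pair(pair(pair(b, s(e)), s(e)), g(pair(pair(pair(pair(s(e), s(e)), e), b), b), s(g(pair(pair(pair(b, e), b), b), s(pair(b, e))))))   [R2 at 2.2]
2. pair(pair(pair(b, s(e)), s(e)), g(pair(pair(pair(pair(s(e), s(e)), e), b), b), s(g(pair(pair(pair(b, e), b), b), s(pair(b, e))))))  →  pair(pair(pair(b, s(e)), s(e)), g(pair(pair(pair(pair(s(e), s(e)), e), b), b), s(pair(b, e))))   [R3 at 2.2.1]
3. pair(pair(pair(b, s(e)), s(e)), g(pair(pair(pair(pair(s(e), s(e)), e), b), b), s(pair(b, e))))  →  pair(pair(pair(b, s(e)), s(e)), pair(pair(s(e), s(e)), e))   [R3 at 2]

yes — NF(t₁) = pair(pair(pair(b, s(e)), s(e)), pair(pair(s(e), s(e)), e)), NF(t₂) = pair(pair(pair(b, s(e)), s(e)), pair(pair(s(e), s(e)), e))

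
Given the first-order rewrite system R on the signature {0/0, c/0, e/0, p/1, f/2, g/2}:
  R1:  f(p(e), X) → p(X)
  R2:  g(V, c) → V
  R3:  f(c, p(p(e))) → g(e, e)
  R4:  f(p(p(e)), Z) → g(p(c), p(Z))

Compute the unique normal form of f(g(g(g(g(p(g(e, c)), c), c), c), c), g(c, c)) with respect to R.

1. f(g(g(g(g(p(g(e, c)), c), c), c), c), g(c, c))  →  f(g(g(g(p(g(e, c)), c), c), c), g(c, c))   [R2 at 1]
2. f(g(g(g(p(g(e, c)), c), c), c), g(c, c))  →  f(g(g(p(g(e, c)), c), c), g(c, c))   [R2 at 1]
3. f(g(g(p(g(e, c)), c), c), g(c, c))  →  f(g(p(g(e, c)), c), g(c, c))   [R2 at 1]
4. f(g(p(g(e, c)), c), g(c, c))  →  f(p(g(e, c)), g(c, c))   [R2 at 1]
5. f(p(g(e, c)), g(c, c))  →  f(p(e), g(c, c))   [R2 at 1.1]
6. f(p(e), g(c, c))  →  p(g(c, c))   [R1 at ε]
7. p(g(c, c))  →  p(c)   [R2 at 1]

p(c)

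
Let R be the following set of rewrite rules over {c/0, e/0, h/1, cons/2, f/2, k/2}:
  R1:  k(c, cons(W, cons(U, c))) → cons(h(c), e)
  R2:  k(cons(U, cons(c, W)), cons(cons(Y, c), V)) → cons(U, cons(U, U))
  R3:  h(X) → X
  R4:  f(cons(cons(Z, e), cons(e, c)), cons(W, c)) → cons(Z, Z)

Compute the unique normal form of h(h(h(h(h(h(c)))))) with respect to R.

1. h(h(h(h(h(h(c))))))  →  h(h(h(h(h(c)))))   [R3 at ε]
2. h(h(h(h(h(c)))))  →  h(h(h(h(c))))   [R3 at ε]
3. h(h(h(h(c))))  →  h(h(h(c)))   [R3 at ε]
4. h(h(h(c)))  →  h(h(c))   [R3 at ε]
5. h(h(c))  →  h(c)   [R3 at ε]
6. h(c)  →  c   [R3 at ε]

c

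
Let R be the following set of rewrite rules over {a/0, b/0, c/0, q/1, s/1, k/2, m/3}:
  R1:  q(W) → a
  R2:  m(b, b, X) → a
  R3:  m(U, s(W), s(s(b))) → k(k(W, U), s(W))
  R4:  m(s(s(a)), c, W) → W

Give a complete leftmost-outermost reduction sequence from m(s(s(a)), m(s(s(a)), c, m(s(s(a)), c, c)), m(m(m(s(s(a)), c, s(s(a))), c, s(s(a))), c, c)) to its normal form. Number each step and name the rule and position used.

1. m(s(s(a)), m(s(s(a)), c, m(s(s(a)), c, c)), m(m(m(s(s(a)), c, s(s(a))), c, s(s(a))), c, c))  →  m(s(s(a)), m(s(s(a)), c, c), m(m(m(s(s(a)), c, s(s(a))), c, s(s(a))), c, c))   [R4 at 2]
2. m(s(s(a)), m(s(s(a)), c, c), m(m(m(s(s(a)), c, s(s(a))), c, s(s(a))), c, c))  →  m(s(s(a)), c, m(m(m(s(s(a)), c, s(s(a))), c, s(s(a))), c, c))   [R4 at 2]
3. m(s(s(a)), c, m(m(m(s(s(a)), c, s(s(a))), c, s(s(a))), c, c))  →  m(m(m(s(s(a)), c, s(s(a))), c, s(s(a))), c, c)   [R4 at ε]
4. m(m(m(s(s(a)), c, s(s(a))), c, s(s(a))), c, c)  →  m(m(s(s(a)), c, s(s(a))), c, c)   [R4 at 1.1]
5. m(m(s(s(a)), c, s(s(a))), c, c)  →  m(s(s(a)), c, c)   [R4 at 1]
6. m(s(s(a)), c, c)  →  c   [R4 at ε]

c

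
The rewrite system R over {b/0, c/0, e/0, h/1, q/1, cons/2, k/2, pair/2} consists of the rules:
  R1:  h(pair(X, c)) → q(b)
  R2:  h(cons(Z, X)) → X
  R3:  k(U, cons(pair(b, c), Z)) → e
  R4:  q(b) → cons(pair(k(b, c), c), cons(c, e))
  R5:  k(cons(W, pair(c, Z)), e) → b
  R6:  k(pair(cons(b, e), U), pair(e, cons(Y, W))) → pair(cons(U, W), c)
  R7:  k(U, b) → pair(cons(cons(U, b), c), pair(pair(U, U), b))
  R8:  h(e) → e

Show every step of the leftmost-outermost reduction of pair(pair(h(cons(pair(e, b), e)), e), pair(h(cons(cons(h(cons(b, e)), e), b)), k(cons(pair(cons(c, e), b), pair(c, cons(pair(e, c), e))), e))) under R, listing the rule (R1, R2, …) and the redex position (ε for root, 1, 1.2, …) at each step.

pair(pair(e, e), pair(b, b))

1. pair(pair(h(cons(pair(e, b), e)), e), pair(h(cons(cons(h(cons(b, e)), e), b)), k(cons(pair(cons(c, e), b), pair(c, cons(pair(e, c), e))), e)))  →  pair(pair(e, e), pair(h(cons(cons(h(cons(b, e)), e), b)), k(cons(pair(cons(c, e), b), pair(c, cons(pair(e, c), e))), e)))   [R2 at 1.1]
2. pair(pair(e, e), pair(h(cons(cons(h(cons(b, e)), e), b)), k(cons(pair(cons(c, e), b), pair(c, cons(pair(e, c), e))), e)))  →  pair(pair(e, e), pair(b, k(cons(pair(cons(c, e), b), pair(c, cons(pair(e, c), e))), e)))   [R2 at 2.1]
3. pair(pair(e, e), pair(b, k(cons(pair(cons(c, e), b), pair(c, cons(pair(e, c), e))), e)))  →  pair(pair(e, e), pair(b, b))   [R5 at 2.2]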